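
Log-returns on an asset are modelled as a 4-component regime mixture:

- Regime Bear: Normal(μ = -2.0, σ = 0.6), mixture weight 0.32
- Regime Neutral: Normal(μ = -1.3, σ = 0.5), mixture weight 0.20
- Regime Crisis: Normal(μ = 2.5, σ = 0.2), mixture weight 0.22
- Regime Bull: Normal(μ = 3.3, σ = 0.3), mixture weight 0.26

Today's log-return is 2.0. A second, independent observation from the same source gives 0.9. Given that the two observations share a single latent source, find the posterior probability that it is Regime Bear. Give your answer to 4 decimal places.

Posterior ∝ prior × likelihood, so P(k | x) ∝ π_k f_k(x); normalise over all components.
Since both observations come from the same component, the likelihood for component k is f_k(x₁)·f_k(x₂).
  p_Bear = [1.48515e-10] × [5.62287e-06] = 8.3508e-16
  p_Neutral = [2.77336e-10] × [4.98849e-05] = 1.38349e-14
  p_Crisis = [0.0876415] × [2.52614e-14] = 2.21394e-15
  p_Bull = [0.000111236] × [1.68409e-14] = 1.87332e-18
Unnormalised posteriors:
  π_Bear·p_Bear = 0.32 × 8.3508e-16 = 2.67226e-16
  π_Neutral·p_Neutral = 0.20 × 1.38349e-14 = 2.76698e-15
  π_Crisis·p_Crisis = 0.22 × 2.21394e-15 = 4.87067e-16
  π_Bull·p_Bull = 0.26 × 1.87332e-18 = 4.87063e-19
Sum: 2.67226e-16 + 2.76698e-15 + 4.87067e-16 + 4.87063e-19 = 3.52176e-15
P(Regime Bear | data) = 2.67226e-16 / 3.52176e-15 ≈ 0.0759

0.0759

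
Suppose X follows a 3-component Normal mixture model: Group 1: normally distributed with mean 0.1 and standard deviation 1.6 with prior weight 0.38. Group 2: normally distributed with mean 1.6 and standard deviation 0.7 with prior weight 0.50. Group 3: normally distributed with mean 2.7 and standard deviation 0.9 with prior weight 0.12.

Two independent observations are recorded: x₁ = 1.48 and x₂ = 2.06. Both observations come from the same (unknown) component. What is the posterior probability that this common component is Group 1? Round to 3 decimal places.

0.053

Posterior ∝ prior × likelihood, so P(k | x) ∝ w_k f_k(x); normalise over all components.
Since both observations come from the same component, the likelihood for component k is f_k(x₁)·f_k(x₂).
  f_1 = [(1/(1.6·√(2π)))·exp(−(1.48−0.1)²/(2·1.6²)) = 0.249339·exp(-0.37195) = 0.171891] × [0.117743] = 0.0202389
  f_2 = [(1/(0.7·√(2π)))·exp(−(1.48−1.6)²/(2·0.7²)) = 0.569918·exp(-0.01469) = 0.561604] × [0.45924] = 0.257911
  f_3 = [(1/(0.9·√(2π)))·exp(−(1.48−2.7)²/(2·0.9²)) = 0.443269·exp(-0.91877) = 0.176869] × [0.34424] = 0.0608855
Multiply by the mixture weights:
  w_1·f_1 = 0.38 × 0.0202389 = 0.00769077
  w_2·f_2 = 0.50 × 0.257911 = 0.128956
  w_3·f_3 = 0.12 × 0.0608855 = 0.00730625
Sum: 0.00769077 + 0.128956 + 0.00730625 = 0.143953
P(Group 1 | x₁, x₂) = 0.00769077 / 0.143953 ≈ 0.053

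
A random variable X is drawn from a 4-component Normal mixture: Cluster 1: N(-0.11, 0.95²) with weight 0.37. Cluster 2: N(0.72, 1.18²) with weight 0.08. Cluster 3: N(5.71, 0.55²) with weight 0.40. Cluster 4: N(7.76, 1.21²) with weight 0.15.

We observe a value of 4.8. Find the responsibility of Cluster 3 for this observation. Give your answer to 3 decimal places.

The responsibility of component k is π_k f_k(x) divided by Σ_j π_j f_j(x).
Normal densities:
  f_1 = 6.64698e-07
  f_2 = 0.000857023
  f_3 = 0.184545
  f_4 = 0.0165445
Weight by the priors:
  π_1·f_1 = 0.37 × 6.64698e-07 = 2.45938e-07
  π_2·f_2 = 0.08 × 0.000857023 = 6.85619e-05
  π_3·f_3 = 0.40 × 0.184545 = 0.073818
  π_4·f_4 = 0.15 × 0.0165445 = 0.00248167
Denominator: 2.45938e-07 + 6.85619e-05 + 0.073818 + 0.00248167 = 0.0763685
P(Cluster 3 | x) = 0.073818 / 0.0763685 ≈ 0.967

0.967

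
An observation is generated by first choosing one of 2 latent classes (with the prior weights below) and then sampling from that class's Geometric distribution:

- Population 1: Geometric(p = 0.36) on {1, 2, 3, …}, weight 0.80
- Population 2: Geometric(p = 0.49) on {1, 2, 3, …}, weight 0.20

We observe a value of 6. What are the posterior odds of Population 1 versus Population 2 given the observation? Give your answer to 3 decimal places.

9.146

Posterior odds = (w_i f_i(x)) / (w_j f_j(x)); the normalising sum cancels.
Component likelihoods at x = 6:
  L_1 = 0.0386547
  L_2 = 0.0169062
Odds = (0.80/0.20) × (0.0386547/0.0169062) = 4 × 2.28642 ≈ 9.146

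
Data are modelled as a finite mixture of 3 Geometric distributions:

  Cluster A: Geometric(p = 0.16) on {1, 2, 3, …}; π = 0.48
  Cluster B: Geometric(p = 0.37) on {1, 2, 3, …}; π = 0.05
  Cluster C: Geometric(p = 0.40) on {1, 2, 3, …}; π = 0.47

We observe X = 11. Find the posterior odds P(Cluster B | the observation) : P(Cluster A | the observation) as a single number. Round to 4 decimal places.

Posterior odds = (P(Z=i) f_i(x)) / (P(Z=j) f_j(x)); the normalising sum cancels.
Geometric probabilities:
  f_A = 0.0279842
  f_B = 0.00364424
  f_C = 0.00241865
0.000182212 / 0.0134324 ≈ 0.0136

0.0136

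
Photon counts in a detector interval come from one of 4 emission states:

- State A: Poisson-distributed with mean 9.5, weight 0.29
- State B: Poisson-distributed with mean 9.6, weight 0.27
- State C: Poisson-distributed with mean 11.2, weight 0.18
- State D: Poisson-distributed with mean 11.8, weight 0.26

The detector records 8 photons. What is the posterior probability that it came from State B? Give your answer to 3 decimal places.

By Bayes' theorem, P(k | x) = w_k f_k(x) / Σ_j w_j f_j(x).
Evaluate each component's likelihood at the observed value:
  L_A = 0.12316
  L_B = 0.121178
  L_C = 0.0839703
  L_D = 0.0699617
Weight by the priors:
  w_A·L_A = 0.29 × 0.12316 = 0.0357165
  w_B·L_B = 0.27 × 0.121178 = 0.0327179
  w_C·L_C = 0.18 × 0.0839703 = 0.0151146
  w_D·L_D = 0.26 × 0.0699617 = 0.0181901
Evidence: 0.0357165 + 0.0327179 + 0.0151146 + 0.0181901 = 0.101739
P(State B | 8 photons) = 0.0327179 / 0.101739 ≈ 0.322

0.322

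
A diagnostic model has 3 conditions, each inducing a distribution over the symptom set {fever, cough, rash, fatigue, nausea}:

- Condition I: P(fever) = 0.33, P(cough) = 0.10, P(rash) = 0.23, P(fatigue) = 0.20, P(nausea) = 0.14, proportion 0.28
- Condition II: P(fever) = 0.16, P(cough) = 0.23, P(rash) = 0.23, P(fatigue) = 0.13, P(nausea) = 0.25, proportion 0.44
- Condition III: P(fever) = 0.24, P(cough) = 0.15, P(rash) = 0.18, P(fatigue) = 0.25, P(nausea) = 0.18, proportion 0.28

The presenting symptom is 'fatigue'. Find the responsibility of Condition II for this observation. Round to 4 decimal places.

0.3122

By Bayes' theorem, P(k | x) = π_k f_k(x) / Σ_j π_j f_j(x).
Component likelihoods at x = 'fatigue':
  f_I = 0.2
  f_II = 0.13
  f_III = 0.25
Weight by the priors:
  π_I·f_I = 0.28 × 0.2 = 0.056
  π_II·f_II = 0.44 × 0.13 = 0.0572
  π_III·f_III = 0.28 × 0.25 = 0.07
Normaliser: 0.056 + 0.0572 + 0.07 = 0.1832
Responsibility of Condition II: 0.0572 / 0.1832 ≈ 0.3122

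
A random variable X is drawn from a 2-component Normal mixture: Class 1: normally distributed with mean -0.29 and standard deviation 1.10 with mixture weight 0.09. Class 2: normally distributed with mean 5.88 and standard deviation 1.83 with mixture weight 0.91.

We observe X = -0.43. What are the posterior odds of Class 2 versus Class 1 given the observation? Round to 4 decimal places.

Since P(k|x) ∝ π_k f_k(x), the posterior odds are π_i f_i(x) / (π_j f_j(x)).
Evaluate each component's likelihood at the observed value:
  p_1 = (1/(1.10·√(2π)))·exp(−(-0.43−-0.29)²/(2·1.10²)) = 0.362675·exp(-0.00810) = 0.359749
  p_2 = (1/(1.83·√(2π)))·exp(−(-0.43−5.88)²/(2·1.83²)) = 0.218001·exp(-5.94465) = 0.000571122
Odds = (0.91/0.09) × (0.000571122/0.359749) = 10.1111 × 0.00158756 ≈ 0.0161

0.0161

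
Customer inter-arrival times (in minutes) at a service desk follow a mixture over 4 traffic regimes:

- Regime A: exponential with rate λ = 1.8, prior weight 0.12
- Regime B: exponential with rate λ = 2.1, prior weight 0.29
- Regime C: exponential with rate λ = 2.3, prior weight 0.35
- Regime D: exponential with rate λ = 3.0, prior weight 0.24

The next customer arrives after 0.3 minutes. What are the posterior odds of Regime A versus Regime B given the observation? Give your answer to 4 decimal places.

0.3881

Since P(k|x) ∝ π_k f_k(x), the posterior odds are π_i f_i(x) / (π_j f_j(x)).
Exponential densities:
  p_A = 1.8·e^(−1.8·0.3) = 1.8·e^(−0.5400) = 1.04895
  p_B = 2.1·e^(−2.1·0.3) = 2.1·e^(−0.6300) = 1.11844
  p_C = 2.3·e^(−2.3·0.3) = 2.3·e^(−0.6900) = 1.15362
  p_D = 3.0·e^(−3.0·0.3) = 3.0·e^(−0.9000) = 1.21971
0.125874 / 0.324348 ≈ 0.3881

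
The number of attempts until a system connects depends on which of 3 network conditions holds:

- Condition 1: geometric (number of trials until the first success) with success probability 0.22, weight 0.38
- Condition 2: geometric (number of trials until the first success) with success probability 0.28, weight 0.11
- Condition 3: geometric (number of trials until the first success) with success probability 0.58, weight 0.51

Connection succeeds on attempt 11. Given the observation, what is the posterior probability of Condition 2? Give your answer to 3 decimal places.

0.141

The responsibility of component k is w_k f_k(x) divided by Σ_j w_j f_j(x).
Evaluate each component's likelihood at the observed value:
  f_1 = 0.22·(1−0.22)^10 = 0.22·0.0833578 = 0.0183387
  f_2 = 0.28·(1−0.28)^10 = 0.28·0.0374391 = 0.0104829
  f_3 = 0.58·(1−0.58)^10 = 0.58·0.000170802 = 9.90651e-05
Unnormalised posteriors:
  w_1·f_1 = 0.38 × 0.0183387 = 0.00696871
  w_2·f_2 = 0.11 × 0.0104829 = 0.00115312
  w_3·f_3 = 0.51 × 9.90651e-05 = 5.05232e-05
Normaliser: 0.00696871 + 0.00115312 + 5.05232e-05 = 0.00817235
So the posterior for Condition 2 is 0.00115312 / 0.00817235 ≈ 0.141.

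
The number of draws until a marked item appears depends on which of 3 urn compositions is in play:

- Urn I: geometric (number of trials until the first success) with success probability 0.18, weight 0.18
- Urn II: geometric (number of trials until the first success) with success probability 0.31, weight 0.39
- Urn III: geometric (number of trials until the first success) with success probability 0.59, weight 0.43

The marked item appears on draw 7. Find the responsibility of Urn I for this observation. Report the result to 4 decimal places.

0.4087

Posterior ∝ prior × likelihood, so P(k | x) ∝ π_k f_k(x); normalise over all components.
Evaluate each component's likelihood at the observed value:
  f_I = 0.0547212
  f_II = 0.0334546
  f_III = 0.00280256
Unnormalised posteriors:
  π_I·f_I = 0.18 × 0.0547212 = 0.00984982
  π_II·f_II = 0.39 × 0.0334546 = 0.0130473
  π_III·f_III = 0.43 × 0.00280256 = 0.0012051
Denominator: 0.00984982 + 0.0130473 + 0.0012051 = 0.0241022
P(Urn I | x) = 0.00984982 / 0.0241022 ≈ 0.4087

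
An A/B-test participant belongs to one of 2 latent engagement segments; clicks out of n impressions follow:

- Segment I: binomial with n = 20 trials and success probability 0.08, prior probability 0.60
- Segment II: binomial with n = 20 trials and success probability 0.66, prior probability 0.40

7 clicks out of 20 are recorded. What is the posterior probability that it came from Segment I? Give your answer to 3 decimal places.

0.194

Posterior ∝ prior × likelihood, so P(k | x) ∝ π_k f_k(x); normalise over all components.
Component likelihoods at x = 7 clicks out of 20:
  L_I = C(20,7)·0.08^7·0.92^13 = 77520·2.09715e-08·0.338253 = 0.000549902
  L_II = C(20,7)·0.66^7·0.34^13 = 77520·0.0545516·8.11383e-07 = 0.00343121
Unnormalised posteriors:
  π_I·L_I = 0.60 × 0.000549902 = 0.000329941
  π_II·L_II = 0.40 × 0.00343121 = 0.00137248
Marginal: 0.000329941 + 0.00137248 = 0.00170243
So the posterior for Segment I is 0.000329941 / 0.00170243 ≈ 0.194.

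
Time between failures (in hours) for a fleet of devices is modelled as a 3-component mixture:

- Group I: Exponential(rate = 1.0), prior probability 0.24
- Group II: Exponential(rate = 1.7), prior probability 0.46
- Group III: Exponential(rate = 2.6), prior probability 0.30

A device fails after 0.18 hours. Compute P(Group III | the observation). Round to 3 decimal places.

0.386

By Bayes' theorem, P(k | x) = π_k f_k(x) / Σ_j π_j f_j(x).
Exponential densities:
  p_I = 0.83527
  p_II = 1.25186
  p_III = 1.62826
Prior × likelihood for each component:
  π_I·p_I = 0.24 × 0.83527 = 0.200465
  π_II·p_II = 0.46 × 1.25186 = 0.575854
  π_III·p_III = 0.30 × 1.62826 = 0.488478
Marginal: 0.200465 + 0.575854 + 0.488478 = 1.2648
P(Group III | the observation) = 0.488478 / 1.2648 ≈ 0.386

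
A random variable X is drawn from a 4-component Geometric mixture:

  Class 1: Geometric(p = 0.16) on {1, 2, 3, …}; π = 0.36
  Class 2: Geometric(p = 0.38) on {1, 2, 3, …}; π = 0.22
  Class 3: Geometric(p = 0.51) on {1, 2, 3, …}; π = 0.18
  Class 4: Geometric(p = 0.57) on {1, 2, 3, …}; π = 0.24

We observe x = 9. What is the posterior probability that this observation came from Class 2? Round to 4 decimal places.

0.1102

Apply Bayes' rule: the posterior for each component is proportional to its prior times its likelihood at x.
Evaluate each component's likelihood at the observed value:
  L_1 = 0.0396601
  L_2 = 0.00829692
  L_3 = 0.00169488
  L_4 = 0.000666227
Weight by the priors:
  π_1·L_1 = 0.36 × 0.0396601 = 0.0142777
  π_2·L_2 = 0.22 × 0.00829692 = 0.00182532
  π_3·L_3 = 0.18 × 0.00169488 = 0.000305078
  π_4·L_4 = 0.24 × 0.000666227 = 0.000159895
Sum: 0.0142777 + 0.00182532 + 0.000305078 + 0.000159895 = 0.0165679
P(Class 2 | data) ≈ 0.1102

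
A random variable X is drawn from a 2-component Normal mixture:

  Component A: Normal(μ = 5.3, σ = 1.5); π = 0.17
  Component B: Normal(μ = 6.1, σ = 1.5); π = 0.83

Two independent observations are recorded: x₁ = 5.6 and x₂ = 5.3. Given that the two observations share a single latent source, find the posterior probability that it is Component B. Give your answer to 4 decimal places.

By Bayes' theorem, P(k | x) = w_k f_k(x) / Σ_j w_j f_j(x).
Since both observations come from the same component, the likelihood for component k is f_k(x₁)·f_k(x₂).
  f_A = [0.260695] × [0.265962] = 0.0693349
  f_B = [0.251589] × [0.230703] = 0.0580422
Unnormalised posteriors:
  w_A·f_A = 0.17 × 0.0693349 = 0.0117869
  w_B·f_B = 0.83 × 0.0580422 = 0.048175
Denominator: 0.0117869 + 0.048175 = 0.0599619
P(Component B | x₁,x₂) ≈ 0.8034

0.8034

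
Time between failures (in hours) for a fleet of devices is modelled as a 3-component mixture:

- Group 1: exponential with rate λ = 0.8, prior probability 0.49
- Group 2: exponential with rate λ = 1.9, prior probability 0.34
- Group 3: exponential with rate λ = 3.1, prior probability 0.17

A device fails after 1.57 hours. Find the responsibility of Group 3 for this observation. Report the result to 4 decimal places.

0.0273

P(component k | x) = π_k·f_k(x) / marginal(x), where marginal(x) = Σ_j π_j·f_j(x).
Exponential densities:
  f_1 = 0.227833
  f_2 = 0.0962173
  f_3 = 0.0238589
Prior × likelihood for each component:
  π_1·f_1 = 0.49 × 0.227833 = 0.111638
  π_2·f_2 = 0.34 × 0.0962173 = 0.0327139
  π_3·f_3 = 0.17 × 0.0238589 = 0.00405601
Marginal: 0.111638 + 0.0327139 + 0.00405601 = 0.148408
P(Group 3 | data) ≈ 0.0273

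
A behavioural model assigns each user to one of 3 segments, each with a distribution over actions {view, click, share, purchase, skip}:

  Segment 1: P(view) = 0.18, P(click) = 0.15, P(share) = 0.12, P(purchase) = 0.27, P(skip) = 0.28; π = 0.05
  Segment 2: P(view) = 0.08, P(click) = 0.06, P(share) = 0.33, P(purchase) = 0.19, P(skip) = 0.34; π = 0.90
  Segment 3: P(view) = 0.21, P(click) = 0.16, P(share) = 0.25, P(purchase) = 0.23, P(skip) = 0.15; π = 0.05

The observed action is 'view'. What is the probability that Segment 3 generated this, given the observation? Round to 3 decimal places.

0.115

Posterior ∝ prior × likelihood, so P(k | x) ∝ P(Z=k) f_k(x); normalise over all components.
Evaluate each component's likelihood at the observed value:
  p_1 = P(view | comp) = 0.18
  p_2 = P(view | comp) = 0.08
  p_3 = P(view | comp) = 0.21
Multiply by the mixture weights:
  P(Z=1)·p_1 = 0.05 × 0.18 = 0.009
  P(Z=2)·p_2 = 0.90 × 0.08 = 0.072
  P(Z=3)·p_3 = 0.05 × 0.21 = 0.0105
Denominator: 0.009 + 0.072 + 0.0105 = 0.0915
So the posterior for Segment 3 is 0.0105 / 0.0915 ≈ 0.115.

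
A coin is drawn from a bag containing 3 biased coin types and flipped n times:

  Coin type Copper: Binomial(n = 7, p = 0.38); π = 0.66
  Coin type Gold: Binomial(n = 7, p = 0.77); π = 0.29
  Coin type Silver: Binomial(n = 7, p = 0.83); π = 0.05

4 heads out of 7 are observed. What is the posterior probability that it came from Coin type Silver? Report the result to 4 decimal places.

Apply Bayes' rule: the posterior for each component is proportional to its prior times its likelihood at x.
Binomial probabilities:
  f_Copper = C(7,4)·0.38^4·0.62^3 = 35·0.0208514·0.238328 = 0.173931
  f_Gold = C(7,4)·0.77^4·0.23^3 = 35·0.35153·0.012167 = 0.149697
  f_Silver = C(7,4)·0.83^4·0.17^3 = 35·0.474583·0.004913 = 0.081607
Unnormalised posteriors:
  P(Z=Copper)·f_Copper = 0.66 × 0.173931 = 0.114795
  P(Z=Gold)·f_Gold = 0.29 × 0.149697 = 0.0434123
  P(Z=Silver)·f_Silver = 0.05 × 0.081607 = 0.00408035
Sum: 0.114795 + 0.0434123 + 0.00408035 = 0.162287
P(Coin type Silver | 4 heads out of 7) ≈ 0.0251

0.0251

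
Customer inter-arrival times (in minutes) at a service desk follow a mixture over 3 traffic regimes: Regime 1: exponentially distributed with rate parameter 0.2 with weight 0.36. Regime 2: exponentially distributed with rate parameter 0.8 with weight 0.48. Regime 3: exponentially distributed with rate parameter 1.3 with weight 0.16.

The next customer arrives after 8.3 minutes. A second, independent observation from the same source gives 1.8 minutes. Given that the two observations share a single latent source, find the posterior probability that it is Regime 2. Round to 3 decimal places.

P(component k | x) = w_k·f_k(x) / marginal(x), where marginal(x) = Σ_j w_j·f_j(x).
Since both observations come from the same component, the likelihood for component k is f_k(x₁)·f_k(x₂).
  f_1 = [0.0380278] × [0.139535] = 0.00530622
  f_2 = [0.00104562] × [0.189542] = 0.000198189
  f_3 = [2.67859e-05] × [0.125226] = 3.35429e-06
Weight by the priors:
  w_1·f_1 = 0.36 × 0.00530622 = 0.00191024
  w_2·f_2 = 0.48 × 0.000198189 = 9.51309e-05
  w_3·f_3 = 0.16 × 3.35429e-06 = 5.36686e-07
Denominator: 0.00191024 + 9.51309e-05 + 5.36686e-07 = 0.00200591
Responsibility of Regime 2: 9.51309e-05 / 0.00200591 ≈ 0.047

0.047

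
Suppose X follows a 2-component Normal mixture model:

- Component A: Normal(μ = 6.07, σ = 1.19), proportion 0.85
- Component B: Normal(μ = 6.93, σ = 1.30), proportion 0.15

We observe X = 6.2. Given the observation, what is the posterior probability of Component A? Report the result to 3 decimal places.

0.878

P(component k | x) = π_k·f_k(x) / marginal(x), where marginal(x) = Σ_j π_j·f_j(x).
Component likelihoods at x = 6.2:
  f_A = (1/(1.19·√(2π)))·exp(−(6.2−6.07)²/(2·1.19²)) = 0.335246·exp(-0.00597) = 0.333251
  f_B = (1/(1.30·√(2π)))·exp(−(6.2−6.93)²/(2·1.30²)) = 0.306879·exp(-0.15766) = 0.262117
Prior × likelihood for each component:
  π_A·f_A = 0.85 × 0.333251 = 0.283263
  π_B·f_B = 0.15 × 0.262117 = 0.0393175
Evidence: 0.283263 + 0.0393175 = 0.322581
P(Component A | the observation) = 0.283263 / 0.322581 ≈ 0.878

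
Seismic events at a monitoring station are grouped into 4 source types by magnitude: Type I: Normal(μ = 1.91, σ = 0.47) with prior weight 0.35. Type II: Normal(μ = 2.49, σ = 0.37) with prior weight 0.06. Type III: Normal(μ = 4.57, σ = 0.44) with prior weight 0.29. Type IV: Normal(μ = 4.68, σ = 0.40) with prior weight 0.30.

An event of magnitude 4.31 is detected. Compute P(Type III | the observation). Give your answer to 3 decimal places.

0.531

P(component k | x) = w_k·f_k(x) / marginal(x), where marginal(x) = Σ_j w_j·f_j(x).
Evaluate each component's likelihood at the observed value:
  f_I = (1/(0.47·√(2π)))·exp(−(4.31−1.91)²/(2·0.47²)) = 0.848813·exp(-13.03757) = 1.84785e-06
  f_II = (1/(0.37·√(2π)))·exp(−(4.31−2.49)²/(2·0.37²)) = 1.078222·exp(-12.09788) = 6.0071e-06
  f_III = (1/(0.44·√(2π)))·exp(−(4.31−4.57)²/(2·0.44²)) = 0.906687·exp(-0.17459) = 0.761439
  f_IV = (1/(0.40·√(2π)))·exp(−(4.31−4.68)²/(2·0.40²)) = 0.997356·exp(-0.42781) = 0.65021
Multiply by the mixture weights:
  w_I·f_I = 0.35 × 1.84785e-06 = 6.46746e-07
  w_II·f_II = 0.06 × 6.0071e-06 = 3.60426e-07
  w_III·f_III = 0.29 × 0.761439 = 0.220817
  w_IV·f_IV = 0.30 × 0.65021 = 0.195063
Sum: 6.46746e-07 + 3.60426e-07 + 0.220817 + 0.195063 = 0.415881
P(Type III | the observation) = 0.220817 / 0.415881 ≈ 0.531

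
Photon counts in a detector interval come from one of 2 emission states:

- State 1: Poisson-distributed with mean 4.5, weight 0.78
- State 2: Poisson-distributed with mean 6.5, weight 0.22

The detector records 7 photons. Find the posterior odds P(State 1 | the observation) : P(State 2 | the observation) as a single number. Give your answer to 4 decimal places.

1.9969

Posterior odds = (P(Z=i) f_i(x)) / (P(Z=j) f_j(x)); the normalising sum cancels.
Component likelihoods at x = 7 photons:
  p_1 = e^(−4.5)·4.5^7/7! = 0.0823629
  p_2 = e^(−6.5)·6.5^7/7! = 0.146234
Odds = (0.78/0.22) × (0.0823629/0.146234) = 3.54545 × 0.563226 ≈ 1.9969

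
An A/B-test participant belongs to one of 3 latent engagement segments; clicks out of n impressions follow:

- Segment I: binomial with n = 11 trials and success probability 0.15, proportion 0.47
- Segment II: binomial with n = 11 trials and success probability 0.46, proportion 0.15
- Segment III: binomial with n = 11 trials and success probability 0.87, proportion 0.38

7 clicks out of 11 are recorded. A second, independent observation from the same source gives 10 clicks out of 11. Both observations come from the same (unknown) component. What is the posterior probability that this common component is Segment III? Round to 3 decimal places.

Apply Bayes' rule: the posterior for each component is proportional to its prior times its likelihood at x.
Since both observations come from the same component, the likelihood for component k is f_k(x₁)·f_k(x₂).
  p_I = [0.000294326] × [5.39168e-08] = 1.58691e-11
  p_II = [0.122291] × [0.00251979] = 0.000308147
  p_III = [0.0355568] × [0.355245] = 0.0126314
Unnormalised posteriors:
  π_I·p_I = 0.47 × 1.58691e-11 = 7.45848e-12
  π_II·p_II = 0.15 × 0.000308147 = 4.62221e-05
  π_III·p_III = 0.38 × 0.0126314 = 0.00479992
Normaliser: 7.45848e-12 + 4.62221e-05 + 0.00479992 = 0.00484615
P(Segment III | data) = 0.00479992 / 0.00484615 ≈ 0.990

0.990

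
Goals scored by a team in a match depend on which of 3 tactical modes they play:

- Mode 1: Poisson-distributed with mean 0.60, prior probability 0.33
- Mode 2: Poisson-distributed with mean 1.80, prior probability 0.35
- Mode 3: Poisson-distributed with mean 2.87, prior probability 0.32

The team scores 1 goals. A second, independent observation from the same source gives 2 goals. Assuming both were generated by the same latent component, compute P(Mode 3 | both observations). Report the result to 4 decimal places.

0.2395

Apply Bayes' rule: the posterior for each component is proportional to its prior times its likelihood at x.
Since both observations come from the same component, the likelihood for component k is f_k(x₁)·f_k(x₂).
  p_1 = [0.329287] × [0.0987861] = 0.032529
  p_2 = [0.297538] × [0.267784] = 0.079676
  p_3 = [0.162726] × [0.233512] = 0.0379984
Multiply by the mixture weights:
  π_1·p_1 = 0.33 × 0.032529 = 0.0107346
  π_2·p_2 = 0.35 × 0.079676 = 0.0278866
  π_3·p_3 = 0.32 × 0.0379984 = 0.0121595
Normaliser: 0.0107346 + 0.0278866 + 0.0121595 = 0.0507806
P(Mode 3 | x₁, x₂) = 0.0121595 / 0.0507806 ≈ 0.2395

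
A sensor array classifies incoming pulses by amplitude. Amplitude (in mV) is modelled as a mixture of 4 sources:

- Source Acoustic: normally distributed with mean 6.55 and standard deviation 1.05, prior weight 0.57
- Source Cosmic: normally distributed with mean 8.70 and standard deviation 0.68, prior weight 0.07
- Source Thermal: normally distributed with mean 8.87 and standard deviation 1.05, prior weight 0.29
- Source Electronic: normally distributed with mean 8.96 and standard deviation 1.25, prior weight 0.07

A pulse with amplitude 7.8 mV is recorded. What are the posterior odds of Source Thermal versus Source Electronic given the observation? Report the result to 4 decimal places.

Posterior odds = (P(Z=i) f_i(x)) / (P(Z=j) f_j(x)); the normalising sum cancels.
Evaluate each component's likelihood at the observed value:
  p_Acoustic = (1/(1.05·√(2π)))·exp(−(7.8−6.55)²/(2·1.05²)) = 0.379945·exp(-0.70862) = 0.187056
  p_Cosmic = (1/(0.68·√(2π)))·exp(−(7.8−8.70)²/(2·0.68²)) = 0.586680·exp(-0.87587) = 0.244353
  p_Thermal = (1/(1.05·√(2π)))·exp(−(7.8−8.87)²/(2·1.05²)) = 0.379945·exp(-0.51923) = 0.226059
  p_Electronic = (1/(1.25·√(2π)))·exp(−(7.8−8.96)²/(2·1.25²)) = 0.319154·exp(-0.43059) = 0.20749
Odds = (0.29/0.07) × (0.226059/0.20749) = 4.14286 × 1.0895 ≈ 4.5136

4.5136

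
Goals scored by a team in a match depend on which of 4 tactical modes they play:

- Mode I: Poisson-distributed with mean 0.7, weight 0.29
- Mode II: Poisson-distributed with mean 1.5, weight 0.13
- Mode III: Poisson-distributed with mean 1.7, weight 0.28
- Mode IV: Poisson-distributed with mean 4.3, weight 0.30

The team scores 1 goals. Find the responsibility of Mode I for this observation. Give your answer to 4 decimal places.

0.4052

By Bayes' theorem, P(k | x) = w_k f_k(x) / Σ_j w_j f_j(x).
Component likelihoods at x = 1 goals:
  p_I = e^(−0.7)·0.7^1/1! = 0.34761
  p_II = e^(−1.5)·1.5^1/1! = 0.334695
  p_III = e^(−1.7)·1.7^1/1! = 0.310562
  p_IV = e^(−4.3)·4.3^1/1! = 0.0583448
Unnormalised posteriors:
  w_I·p_I = 0.29 × 0.34761 = 0.100807
  w_II·p_II = 0.13 × 0.334695 = 0.0435104
  w_III·p_III = 0.28 × 0.310562 = 0.0869574
  w_IV·p_IV = 0.30 × 0.0583448 = 0.0175034
Marginal: 0.100807 + 0.0435104 + 0.0869574 + 0.0175034 = 0.248778
So the posterior for Mode I is 0.100807 / 0.248778 ≈ 0.4052.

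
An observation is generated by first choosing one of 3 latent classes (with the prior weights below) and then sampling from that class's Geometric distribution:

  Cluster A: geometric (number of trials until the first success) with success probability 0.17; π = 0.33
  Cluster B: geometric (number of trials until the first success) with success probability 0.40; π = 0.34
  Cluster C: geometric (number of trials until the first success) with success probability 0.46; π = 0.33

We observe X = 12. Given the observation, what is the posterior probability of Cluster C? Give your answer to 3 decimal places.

0.022

By Bayes' theorem, P(k | x) = w_k f_k(x) / Σ_j w_j f_j(x).
Geometric probabilities:
  L_A = 0.0218931
  L_B = 0.00145119
  L_C = 0.000523708
Unnormalised posteriors:
  w_A·L_A = 0.33 × 0.0218931 = 0.00722473
  w_B·L_B = 0.34 × 0.00145119 = 0.000493404
  w_C·L_C = 0.33 × 0.000523708 = 0.000172824
Denominator: 0.00722473 + 0.000493404 + 0.000172824 = 0.00789096
P(Cluster C | 12) = 0.000172824 / 0.00789096 ≈ 0.022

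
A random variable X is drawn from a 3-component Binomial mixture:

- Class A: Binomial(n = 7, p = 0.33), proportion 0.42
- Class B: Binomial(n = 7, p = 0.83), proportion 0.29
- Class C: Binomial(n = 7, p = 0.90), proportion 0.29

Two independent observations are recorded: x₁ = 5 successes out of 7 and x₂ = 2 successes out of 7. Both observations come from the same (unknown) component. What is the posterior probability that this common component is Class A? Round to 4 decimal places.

0.9699

Apply Bayes' rule: the posterior for each component is proportional to its prior times its likelihood at x.
Since both observations come from the same component, the likelihood for component k is f_k(x₁)·f_k(x₂).
  p_A = [C(7,5)·0.33^5·0.67^2 = 21·0.00391354·0.4489 = 0.0368925] × [0.30876] = 0.0113909
  p_B = [C(7,5)·0.83^5·0.17^2 = 21·0.393904·0.0289 = 0.23906] × [0.00205409] = 0.000491052
  p_C = [C(7,5)·0.90^5·0.10^2 = 21·0.59049·0.01 = 0.124003] × [0.0001701] = 2.10929e-05
Prior × likelihood for each component:
  w_A·p_A = 0.42 × 0.0113909 = 0.0047842
  w_B·p_B = 0.29 × 0.000491052 = 0.000142405
  w_C·p_C = 0.29 × 2.10929e-05 = 6.11694e-06
Denominator: 0.0047842 + 0.000142405 + 6.11694e-06 = 0.00493272
Responsibility of Class A: 0.0047842 / 0.00493272 ≈ 0.9699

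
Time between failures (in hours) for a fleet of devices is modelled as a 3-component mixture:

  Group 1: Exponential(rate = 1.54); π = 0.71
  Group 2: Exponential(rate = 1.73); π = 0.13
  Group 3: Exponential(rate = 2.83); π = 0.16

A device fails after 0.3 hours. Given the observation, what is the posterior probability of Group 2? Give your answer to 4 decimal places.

By Bayes' theorem, P(k | x) = w_k f_k(x) / Σ_j w_j f_j(x).
Exponential densities:
  p_1 = 0.970234
  p_2 = 1.02955
  p_3 = 1.21079
Prior × likelihood for each component:
  w_1·p_1 = 0.71 × 0.970234 = 0.688866
  w_2·p_2 = 0.13 × 1.02955 = 0.133841
  w_3·p_3 = 0.16 × 1.21079 = 0.193727
Normaliser: 0.688866 + 0.133841 + 0.193727 = 1.01643
So the posterior for Group 2 is 0.133841 / 1.01643 ≈ 0.1317.

0.1317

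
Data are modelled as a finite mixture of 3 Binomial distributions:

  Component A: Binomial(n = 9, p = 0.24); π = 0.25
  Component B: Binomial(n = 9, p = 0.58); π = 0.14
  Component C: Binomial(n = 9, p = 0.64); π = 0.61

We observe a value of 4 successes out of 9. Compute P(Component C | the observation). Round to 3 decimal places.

0.597

Posterior ∝ prior × likelihood, so P(k | x) ∝ π_k f_k(x); normalise over all components.
Evaluate each component's likelihood at the observed value:
  p_A = C(9,4)·0.24^4·0.76^5 = 126·0.00331776·0.253553 = 0.105995
  p_B = C(9,4)·0.58^4·0.42^5 = 126·0.113165·0.0130691 = 0.18635
  p_C = C(9,4)·0.64^4·0.36^5 = 126·0.167772·0.00604662 = 0.127821
Unnormalised posteriors:
  π_A·p_A = 0.25 × 0.105995 = 0.0264986
  π_B·p_B = 0.14 × 0.18635 = 0.026089
  π_C·p_C = 0.61 × 0.127821 = 0.0779709
Sum: 0.0264986 + 0.026089 + 0.0779709 = 0.130559
So the posterior for Component C is 0.0779709 / 0.130559 ≈ 0.597.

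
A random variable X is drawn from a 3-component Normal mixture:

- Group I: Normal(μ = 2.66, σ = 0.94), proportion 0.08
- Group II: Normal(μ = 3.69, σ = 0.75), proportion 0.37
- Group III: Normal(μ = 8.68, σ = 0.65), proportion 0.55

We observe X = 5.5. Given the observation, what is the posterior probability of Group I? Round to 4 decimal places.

Apply Bayes' rule: the posterior for each component is proportional to its prior times its likelihood at x.
Component likelihoods at x = 5.5:
  L_I = 0.00442219
  L_II = 0.0289164
  L_III = 3.89626e-06
Weight by the priors:
  π_I·L_I = 0.08 × 0.00442219 = 0.000353776
  π_II·L_II = 0.37 × 0.0289164 = 0.0106991
  π_III·L_III = 0.55 × 3.89626e-06 = 2.14294e-06
Normaliser: 0.000353776 + 0.0106991 + 2.14294e-06 = 0.011055
So the posterior for Group I is 0.000353776 / 0.011055 ≈ 0.0320.

0.0320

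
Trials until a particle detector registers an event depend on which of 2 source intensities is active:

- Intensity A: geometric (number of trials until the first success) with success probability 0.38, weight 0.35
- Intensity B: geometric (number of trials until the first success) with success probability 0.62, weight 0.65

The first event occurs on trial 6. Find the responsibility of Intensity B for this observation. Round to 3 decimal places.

By Bayes' theorem, P(k | x) = π_k f_k(x) / Σ_j π_j f_j(x).
Geometric probabilities:
  L_A = 0.034813
  L_B = 0.00491258
Prior × likelihood for each component:
  π_A·L_A = 0.35 × 0.034813 = 0.0121846
  π_B·L_B = 0.65 × 0.00491258 = 0.00319318
Normaliser: 0.0121846 + 0.00319318 = 0.0153777
P(Intensity B | data) = 0.00319318 / 0.0153777 ≈ 0.208

0.208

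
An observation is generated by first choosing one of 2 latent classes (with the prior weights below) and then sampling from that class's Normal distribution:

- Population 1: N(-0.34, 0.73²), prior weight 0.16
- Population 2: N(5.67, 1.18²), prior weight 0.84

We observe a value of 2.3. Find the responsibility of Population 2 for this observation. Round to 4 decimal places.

The responsibility of component k is P(Z=k) f_k(x) divided by Σ_j P(Z=j) f_j(x).
Normal densities:
  L_1 = 0.00078995
  L_2 = 0.00572663
Weight by the priors:
  P(Z=1)·L_1 = 0.16 × 0.00078995 = 0.000126392
  P(Z=2)·L_2 = 0.84 × 0.00572663 = 0.00481037
Evidence: 0.000126392 + 0.00481037 = 0.00493676
So the posterior for Population 2 is 0.00481037 / 0.00493676 ≈ 0.9744.

0.9744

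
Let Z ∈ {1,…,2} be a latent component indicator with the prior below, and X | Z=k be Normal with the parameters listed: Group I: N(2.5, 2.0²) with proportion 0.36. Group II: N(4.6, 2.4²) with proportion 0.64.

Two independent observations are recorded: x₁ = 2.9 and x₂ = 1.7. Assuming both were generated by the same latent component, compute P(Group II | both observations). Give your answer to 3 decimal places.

0.338

The responsibility of component k is π_k f_k(x) divided by Σ_j π_j f_j(x).
Since both observations come from the same component, the likelihood for component k is f_k(x₁)·f_k(x₂).
  L_I = [0.195521] × [0.184135] = 0.0360023
  L_II = [0.129345] × [0.080103] = 0.0103609
Weight by the priors:
  π_I·L_I = 0.36 × 0.0360023 = 0.0129608
  π_II·L_II = 0.64 × 0.0103609 = 0.00663097
Denominator: 0.0129608 + 0.00663097 = 0.0195918
P(Group II | data) ≈ 0.338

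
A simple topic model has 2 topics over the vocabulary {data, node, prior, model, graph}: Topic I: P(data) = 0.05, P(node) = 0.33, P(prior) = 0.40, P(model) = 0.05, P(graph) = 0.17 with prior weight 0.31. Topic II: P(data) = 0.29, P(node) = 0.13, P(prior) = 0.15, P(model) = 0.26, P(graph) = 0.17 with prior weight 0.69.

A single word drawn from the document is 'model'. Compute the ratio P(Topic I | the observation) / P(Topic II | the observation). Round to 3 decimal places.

0.086

Only the two components matter; the odds are (π_i f_i(x)) / (π_j f_j(x)).
Evaluate each component's likelihood at the observed value:
  L_I = 0.05
  L_II = 0.26
0.0155 / 0.1794 ≈ 0.086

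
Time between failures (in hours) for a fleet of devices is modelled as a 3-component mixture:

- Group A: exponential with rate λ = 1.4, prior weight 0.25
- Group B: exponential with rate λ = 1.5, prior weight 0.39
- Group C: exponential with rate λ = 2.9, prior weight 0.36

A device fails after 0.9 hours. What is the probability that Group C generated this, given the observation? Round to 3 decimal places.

0.234

The responsibility of component k is P(Z=k) f_k(x) divided by Σ_j P(Z=j) f_j(x).
Component likelihoods at x = 0.9 hours:
  L_A = 1.4·e^(−1.4·0.9) = 1.4·e^(−1.2600) = 0.397116
  L_B = 1.5·e^(−1.5·0.9) = 1.5·e^(−1.3500) = 0.38886
  L_C = 2.9·e^(−2.9·0.9) = 2.9·e^(−2.6100) = 0.21325
Prior × likelihood for each component:
  P(Z=A)·L_A = 0.25 × 0.397116 = 0.0992789
  P(Z=B)·L_B = 0.39 × 0.38886 = 0.151656
  P(Z=C)·L_C = 0.36 × 0.21325 = 0.0767701
Normaliser: 0.0992789 + 0.151656 + 0.0767701 = 0.327705
So the posterior for Group C is 0.0767701 / 0.327705 ≈ 0.234.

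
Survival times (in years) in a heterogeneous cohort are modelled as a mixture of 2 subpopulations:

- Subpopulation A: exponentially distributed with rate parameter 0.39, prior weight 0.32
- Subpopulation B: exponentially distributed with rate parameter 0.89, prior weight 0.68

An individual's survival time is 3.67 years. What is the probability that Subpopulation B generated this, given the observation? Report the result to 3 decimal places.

P(component k | x) = π_k·f_k(x) / marginal(x), where marginal(x) = Σ_j π_j·f_j(x).
Component likelihoods at x = 3.67 years:
  L_A = 0.0932092
  L_B = 0.0339511
Unnormalised posteriors:
  π_A·L_A = 0.32 × 0.0932092 = 0.029827
  π_B·L_B = 0.68 × 0.0339511 = 0.0230868
Sum: 0.029827 + 0.0230868 = 0.0529137
So the posterior for Subpopulation B is 0.0230868 / 0.0529137 ≈ 0.436.

0.436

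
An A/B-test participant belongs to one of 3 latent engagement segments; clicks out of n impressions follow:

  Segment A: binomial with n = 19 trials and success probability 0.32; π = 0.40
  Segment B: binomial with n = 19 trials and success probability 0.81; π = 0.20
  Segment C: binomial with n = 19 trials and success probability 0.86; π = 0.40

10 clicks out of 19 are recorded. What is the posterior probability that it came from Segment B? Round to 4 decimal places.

0.0524

P(component k | x) = π_k·f_k(x) / marginal(x), where marginal(x) = Σ_j π_j·f_j(x).
Evaluate each component's likelihood at the observed value:
  p_A = C(19,10)·0.32^10·0.68^9 = 92378·1.1259e-05·0.0310871 = 0.0323332
  p_B = C(19,10)·0.81^10·0.19^9 = 92378·0.121577·3.22688e-07 = 0.00362411
  p_C = C(19,10)·0.86^10·0.14^9 = 92378·0.221302·2.0661e-08 = 0.000422382
Prior × likelihood for each component:
  π_A·p_A = 0.40 × 0.0323332 = 0.0129333
  π_B·p_B = 0.20 × 0.00362411 = 0.000724822
  π_C·p_C = 0.40 × 0.000422382 = 0.000168953
Marginal: 0.0129333 + 0.000724822 + 0.000168953 = 0.0138271
So the posterior for Segment B is 0.000724822 / 0.0138271 ≈ 0.0524.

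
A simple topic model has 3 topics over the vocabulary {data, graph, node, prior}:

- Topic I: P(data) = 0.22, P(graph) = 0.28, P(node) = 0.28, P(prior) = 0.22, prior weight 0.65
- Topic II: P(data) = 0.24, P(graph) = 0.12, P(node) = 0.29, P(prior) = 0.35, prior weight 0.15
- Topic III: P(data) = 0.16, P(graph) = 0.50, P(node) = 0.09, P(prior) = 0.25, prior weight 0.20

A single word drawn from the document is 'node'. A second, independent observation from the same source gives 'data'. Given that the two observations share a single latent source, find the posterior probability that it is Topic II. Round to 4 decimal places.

0.1957

By Bayes' theorem, P(k | x) = π_k f_k(x) / Σ_j π_j f_j(x).
Since both observations come from the same component, the likelihood for component k is f_k(x₁)·f_k(x₂).
  p_I = [0.28] × [0.22] = 0.0616
  p_II = [0.29] × [0.24] = 0.0696
  p_III = [0.09] × [0.16] = 0.0144
Multiply by the mixture weights:
  π_I·p_I = 0.65 × 0.0616 = 0.04004
  π_II·p_II = 0.15 × 0.0696 = 0.01044
  π_III·p_III = 0.20 × 0.0144 = 0.00288
Sum: 0.04004 + 0.01044 + 0.00288 = 0.05336
So the posterior for Topic II is 0.01044 / 0.05336 ≈ 0.1957.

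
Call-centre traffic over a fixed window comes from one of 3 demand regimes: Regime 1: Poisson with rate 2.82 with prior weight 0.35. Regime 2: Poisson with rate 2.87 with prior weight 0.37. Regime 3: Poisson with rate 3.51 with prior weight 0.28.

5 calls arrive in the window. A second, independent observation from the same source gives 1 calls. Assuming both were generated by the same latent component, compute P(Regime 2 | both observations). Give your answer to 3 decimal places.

0.378

Apply Bayes' rule: the posterior for each component is proportional to its prior times its likelihood at x.
Since both observations come from the same component, the likelihood for component k is f_k(x₁)·f_k(x₂).
  f_1 = [e^(−2.82)·2.82^5/5! = 0.0885837] × [0.168089] = 0.0148899
  f_2 = [e^(−2.87)·2.87^5/5! = 0.0920032] × [0.162726] = 0.0149713
  f_3 = [e^(−3.51)·3.51^5/5! = 0.132734] × [0.104938] = 0.0139288
Multiply by the mixture weights:
  w_1·f_1 = 0.35 × 0.0148899 = 0.00521147
  w_2·f_2 = 0.37 × 0.0149713 = 0.00553938
  w_3·f_3 = 0.28 × 0.0139288 = 0.00390007
Evidence: 0.00521147 + 0.00553938 + 0.00390007 = 0.0146509
P(Regime 2 | data) = 0.00553938 / 0.0146509 ≈ 0.378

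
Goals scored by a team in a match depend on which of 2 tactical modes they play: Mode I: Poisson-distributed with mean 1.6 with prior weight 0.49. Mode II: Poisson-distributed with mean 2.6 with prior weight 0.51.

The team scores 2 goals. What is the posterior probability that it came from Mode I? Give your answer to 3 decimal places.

Apply Bayes' rule: the posterior for each component is proportional to its prior times its likelihood at x.
Evaluate each component's likelihood at the observed value:
  f_I = 0.258428
  f_II = 0.251045
Multiply by the mixture weights:
  w_I·f_I = 0.49 × 0.258428 = 0.126629
  w_II·f_II = 0.51 × 0.251045 = 0.128033
Denominator: 0.126629 + 0.128033 = 0.254662
So the posterior for Mode I is 0.126629 / 0.254662 ≈ 0.497.

0.497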